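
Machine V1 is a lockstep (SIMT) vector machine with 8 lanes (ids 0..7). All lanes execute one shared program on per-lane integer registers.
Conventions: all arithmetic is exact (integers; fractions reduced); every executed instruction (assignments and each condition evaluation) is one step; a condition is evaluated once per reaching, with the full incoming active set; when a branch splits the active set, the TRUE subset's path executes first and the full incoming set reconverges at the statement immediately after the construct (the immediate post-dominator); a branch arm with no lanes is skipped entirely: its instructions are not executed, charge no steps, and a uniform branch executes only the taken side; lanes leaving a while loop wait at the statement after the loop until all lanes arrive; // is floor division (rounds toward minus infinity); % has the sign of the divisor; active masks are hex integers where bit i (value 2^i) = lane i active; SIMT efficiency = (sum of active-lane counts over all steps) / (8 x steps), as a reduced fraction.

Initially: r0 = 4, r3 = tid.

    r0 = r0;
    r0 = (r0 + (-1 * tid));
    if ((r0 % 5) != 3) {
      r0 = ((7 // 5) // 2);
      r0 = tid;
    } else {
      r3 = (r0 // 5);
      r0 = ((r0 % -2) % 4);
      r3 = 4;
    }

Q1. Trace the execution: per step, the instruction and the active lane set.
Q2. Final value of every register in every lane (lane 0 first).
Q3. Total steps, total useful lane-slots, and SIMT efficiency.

step 0: r0 <- r0                     0xff
step 1: r0 <- (r0 + (-1 * tid))      0xff
step 2: eval ((r0 % 5) != 3)         0xff
step 3: r0 <- ((7 // 5) // 2)        0xbd
step 4: r0 <- tid                    0xbd
step 5: r3 <- (r0 // 5)              0x42
step 6: r0 <- ((r0 % -2) % 4)        0x42
step 7: r3 <- 4                      0x42

Answer: 8 steps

r0: 0,3,2,3,4,5,0,7
r3: 0,4,2,3,4,5,4,7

steps = 8; useful = 42; efficiency = 42/64 = 21/32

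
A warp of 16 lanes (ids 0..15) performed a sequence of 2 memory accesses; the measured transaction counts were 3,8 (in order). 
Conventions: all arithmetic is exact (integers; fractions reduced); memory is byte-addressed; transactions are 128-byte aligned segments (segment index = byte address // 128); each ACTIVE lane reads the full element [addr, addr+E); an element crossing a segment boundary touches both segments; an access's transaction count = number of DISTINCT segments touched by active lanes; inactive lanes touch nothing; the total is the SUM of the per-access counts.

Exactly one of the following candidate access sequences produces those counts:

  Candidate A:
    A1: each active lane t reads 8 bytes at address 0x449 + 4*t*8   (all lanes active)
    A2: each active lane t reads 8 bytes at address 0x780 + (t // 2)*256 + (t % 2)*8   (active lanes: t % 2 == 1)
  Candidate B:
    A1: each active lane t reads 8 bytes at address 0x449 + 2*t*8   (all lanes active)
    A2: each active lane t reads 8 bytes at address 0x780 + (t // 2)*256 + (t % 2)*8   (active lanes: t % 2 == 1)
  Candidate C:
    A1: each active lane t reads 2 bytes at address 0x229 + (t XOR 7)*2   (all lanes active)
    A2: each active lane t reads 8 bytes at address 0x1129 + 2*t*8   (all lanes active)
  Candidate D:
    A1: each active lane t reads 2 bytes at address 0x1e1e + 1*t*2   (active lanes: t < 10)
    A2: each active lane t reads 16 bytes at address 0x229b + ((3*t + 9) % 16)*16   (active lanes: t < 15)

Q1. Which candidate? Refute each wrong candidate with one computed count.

A: A1 gives 5 transactions, not 3
C: A1 gives 1 transaction, not 3
D: A1 gives 1 transaction, not 3
B: all counts match (3,8)

Answer: B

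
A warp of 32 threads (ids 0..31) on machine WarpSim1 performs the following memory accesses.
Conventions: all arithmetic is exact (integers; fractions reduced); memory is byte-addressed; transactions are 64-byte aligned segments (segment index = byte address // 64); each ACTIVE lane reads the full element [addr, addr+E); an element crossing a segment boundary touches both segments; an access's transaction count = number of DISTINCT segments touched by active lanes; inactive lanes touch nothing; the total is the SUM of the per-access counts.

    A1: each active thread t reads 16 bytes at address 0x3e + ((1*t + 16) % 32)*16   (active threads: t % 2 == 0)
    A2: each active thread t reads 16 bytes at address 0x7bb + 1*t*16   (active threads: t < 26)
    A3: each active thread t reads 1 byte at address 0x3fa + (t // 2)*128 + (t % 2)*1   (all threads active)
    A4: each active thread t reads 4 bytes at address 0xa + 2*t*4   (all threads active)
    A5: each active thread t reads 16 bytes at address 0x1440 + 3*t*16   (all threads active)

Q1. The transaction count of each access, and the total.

A1: 9 transactions
A2: 8 transactions
A3: 16 transactions
A4: 5 transactions
A5: 24 transactions

Answer: 9,8,16,5,24; total 62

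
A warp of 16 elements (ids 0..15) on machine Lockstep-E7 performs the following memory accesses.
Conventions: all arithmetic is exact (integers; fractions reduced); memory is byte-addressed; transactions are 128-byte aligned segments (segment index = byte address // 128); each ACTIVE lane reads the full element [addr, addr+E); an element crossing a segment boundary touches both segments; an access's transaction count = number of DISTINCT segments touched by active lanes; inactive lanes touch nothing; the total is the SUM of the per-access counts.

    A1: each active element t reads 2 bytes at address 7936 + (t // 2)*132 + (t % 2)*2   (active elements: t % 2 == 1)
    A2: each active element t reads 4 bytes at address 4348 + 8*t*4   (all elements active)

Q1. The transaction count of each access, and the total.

A1: 8 transactions
A2: 5 transactions

Answer: 8,5; total 13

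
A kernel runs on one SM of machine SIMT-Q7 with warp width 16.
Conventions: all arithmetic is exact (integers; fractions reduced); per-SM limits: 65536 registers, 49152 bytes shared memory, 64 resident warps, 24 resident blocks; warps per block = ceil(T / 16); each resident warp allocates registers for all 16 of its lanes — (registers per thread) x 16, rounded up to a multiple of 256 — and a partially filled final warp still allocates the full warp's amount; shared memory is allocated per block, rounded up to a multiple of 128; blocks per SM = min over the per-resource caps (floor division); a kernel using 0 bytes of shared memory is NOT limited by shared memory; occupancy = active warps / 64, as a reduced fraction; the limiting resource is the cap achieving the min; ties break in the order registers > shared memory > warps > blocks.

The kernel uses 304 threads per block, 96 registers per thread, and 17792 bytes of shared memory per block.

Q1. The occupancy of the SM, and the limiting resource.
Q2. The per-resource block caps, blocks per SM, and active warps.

Answer: occupancy 19/32, limited by registers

registers: 2 blocks
shared memory: 2 blocks
warps: 3 blocks
blocks: 24 blocks

Answer: 2 blocks, 38 active warps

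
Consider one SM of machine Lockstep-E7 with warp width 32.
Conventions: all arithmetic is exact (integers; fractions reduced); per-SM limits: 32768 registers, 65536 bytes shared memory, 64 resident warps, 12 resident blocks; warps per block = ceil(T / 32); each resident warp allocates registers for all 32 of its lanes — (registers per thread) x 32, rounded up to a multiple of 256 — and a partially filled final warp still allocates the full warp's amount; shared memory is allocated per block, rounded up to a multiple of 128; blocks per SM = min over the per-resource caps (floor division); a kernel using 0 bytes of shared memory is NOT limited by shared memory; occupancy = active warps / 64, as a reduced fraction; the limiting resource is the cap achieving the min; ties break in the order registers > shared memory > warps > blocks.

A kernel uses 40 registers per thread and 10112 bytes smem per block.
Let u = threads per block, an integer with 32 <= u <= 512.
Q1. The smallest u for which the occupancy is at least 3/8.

Answer: u = 97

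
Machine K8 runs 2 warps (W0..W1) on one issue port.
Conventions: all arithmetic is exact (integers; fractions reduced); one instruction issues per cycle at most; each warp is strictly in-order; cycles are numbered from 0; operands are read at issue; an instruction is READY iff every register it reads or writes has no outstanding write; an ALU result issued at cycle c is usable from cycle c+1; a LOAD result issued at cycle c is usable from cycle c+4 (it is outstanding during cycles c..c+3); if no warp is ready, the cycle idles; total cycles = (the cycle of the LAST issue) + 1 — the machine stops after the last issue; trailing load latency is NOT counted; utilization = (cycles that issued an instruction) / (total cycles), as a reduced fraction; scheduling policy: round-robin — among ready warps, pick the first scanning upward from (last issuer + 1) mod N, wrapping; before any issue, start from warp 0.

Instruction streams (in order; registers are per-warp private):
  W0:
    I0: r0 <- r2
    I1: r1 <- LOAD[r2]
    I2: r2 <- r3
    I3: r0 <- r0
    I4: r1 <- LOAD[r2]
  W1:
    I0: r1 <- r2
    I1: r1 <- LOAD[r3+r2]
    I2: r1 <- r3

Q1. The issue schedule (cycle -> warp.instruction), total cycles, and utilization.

cycle 0: W0.I0
cycle 1: W1.I0
cycle 2: W0.I1
cycle 3: W1.I1
cycle 4: W0.I2
cycle 5: W0.I3
cycle 6: W0.I4
cycle 7: W1.I2

Answer: 8 cycles, utilization 1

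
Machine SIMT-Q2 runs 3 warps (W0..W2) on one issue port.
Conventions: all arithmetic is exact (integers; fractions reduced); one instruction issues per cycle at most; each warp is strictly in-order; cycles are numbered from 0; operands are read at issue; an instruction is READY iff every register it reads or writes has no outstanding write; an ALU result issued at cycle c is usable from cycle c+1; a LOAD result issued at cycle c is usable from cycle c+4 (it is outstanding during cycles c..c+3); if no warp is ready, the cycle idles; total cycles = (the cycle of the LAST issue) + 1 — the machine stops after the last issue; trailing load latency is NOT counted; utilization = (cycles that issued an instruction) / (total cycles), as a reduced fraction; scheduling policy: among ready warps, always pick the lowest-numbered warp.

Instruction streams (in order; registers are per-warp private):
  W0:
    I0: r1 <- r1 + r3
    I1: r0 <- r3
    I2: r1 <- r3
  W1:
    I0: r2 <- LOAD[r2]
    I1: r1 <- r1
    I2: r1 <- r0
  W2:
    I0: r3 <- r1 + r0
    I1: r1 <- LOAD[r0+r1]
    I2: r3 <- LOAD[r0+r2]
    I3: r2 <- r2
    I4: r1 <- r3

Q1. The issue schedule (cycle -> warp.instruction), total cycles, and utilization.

cycle 0: W0.I0
cycle 1: W0.I1
cycle 2: W0.I2
cycle 3: W1.I0
cycle 4: W1.I1
cycle 5: W1.I2
cycle 6: W2.I0
cycle 7: W2.I1
cycle 8: W2.I2
cycle 9: W2.I3
cycle 10: idle
cycle 11: idle
cycle 12: W2.I4

Answer: 13 cycles, utilization 11/13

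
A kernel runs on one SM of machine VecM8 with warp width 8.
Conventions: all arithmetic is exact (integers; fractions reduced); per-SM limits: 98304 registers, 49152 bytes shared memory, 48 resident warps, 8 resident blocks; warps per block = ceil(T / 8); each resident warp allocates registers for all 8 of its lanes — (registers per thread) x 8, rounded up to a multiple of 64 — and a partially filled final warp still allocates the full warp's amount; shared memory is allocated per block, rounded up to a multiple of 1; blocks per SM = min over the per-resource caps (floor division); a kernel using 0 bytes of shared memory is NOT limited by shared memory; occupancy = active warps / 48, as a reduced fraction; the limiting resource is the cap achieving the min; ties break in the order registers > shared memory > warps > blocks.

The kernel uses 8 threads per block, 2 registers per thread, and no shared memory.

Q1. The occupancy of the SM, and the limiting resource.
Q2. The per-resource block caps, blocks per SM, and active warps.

Answer: occupancy 1/6, limited by blocks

registers: 1536 blocks
shared memory: no limit (kernel uses none)
warps: 48 blocks
blocks: 8 blocks

Answer: 8 blocks, 8 active warps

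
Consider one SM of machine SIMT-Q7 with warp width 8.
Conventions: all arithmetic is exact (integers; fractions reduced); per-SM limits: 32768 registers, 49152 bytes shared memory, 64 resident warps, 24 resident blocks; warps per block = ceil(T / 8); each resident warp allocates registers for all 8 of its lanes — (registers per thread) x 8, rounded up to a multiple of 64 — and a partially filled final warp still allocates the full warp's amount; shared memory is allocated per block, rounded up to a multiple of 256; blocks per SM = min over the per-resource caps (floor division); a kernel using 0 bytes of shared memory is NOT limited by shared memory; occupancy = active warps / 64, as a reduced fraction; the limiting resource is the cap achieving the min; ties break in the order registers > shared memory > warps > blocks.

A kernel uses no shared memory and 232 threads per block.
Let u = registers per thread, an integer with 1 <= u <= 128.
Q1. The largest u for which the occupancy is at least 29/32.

Answer: u = 64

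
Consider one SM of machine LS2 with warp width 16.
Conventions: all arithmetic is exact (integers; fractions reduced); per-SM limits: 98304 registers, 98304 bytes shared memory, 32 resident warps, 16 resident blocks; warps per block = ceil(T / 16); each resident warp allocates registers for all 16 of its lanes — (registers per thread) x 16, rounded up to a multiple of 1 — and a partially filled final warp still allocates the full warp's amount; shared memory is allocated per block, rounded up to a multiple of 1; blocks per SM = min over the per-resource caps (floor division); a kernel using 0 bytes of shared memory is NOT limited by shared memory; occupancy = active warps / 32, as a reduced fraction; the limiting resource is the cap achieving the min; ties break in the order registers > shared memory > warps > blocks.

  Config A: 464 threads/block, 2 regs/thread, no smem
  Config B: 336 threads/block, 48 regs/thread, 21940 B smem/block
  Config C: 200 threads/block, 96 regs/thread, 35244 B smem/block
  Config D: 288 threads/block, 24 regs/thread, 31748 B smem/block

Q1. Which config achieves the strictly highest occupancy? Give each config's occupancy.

occupancies: A 29/32, B 21/32, C 13/16, D 9/16

Answer: A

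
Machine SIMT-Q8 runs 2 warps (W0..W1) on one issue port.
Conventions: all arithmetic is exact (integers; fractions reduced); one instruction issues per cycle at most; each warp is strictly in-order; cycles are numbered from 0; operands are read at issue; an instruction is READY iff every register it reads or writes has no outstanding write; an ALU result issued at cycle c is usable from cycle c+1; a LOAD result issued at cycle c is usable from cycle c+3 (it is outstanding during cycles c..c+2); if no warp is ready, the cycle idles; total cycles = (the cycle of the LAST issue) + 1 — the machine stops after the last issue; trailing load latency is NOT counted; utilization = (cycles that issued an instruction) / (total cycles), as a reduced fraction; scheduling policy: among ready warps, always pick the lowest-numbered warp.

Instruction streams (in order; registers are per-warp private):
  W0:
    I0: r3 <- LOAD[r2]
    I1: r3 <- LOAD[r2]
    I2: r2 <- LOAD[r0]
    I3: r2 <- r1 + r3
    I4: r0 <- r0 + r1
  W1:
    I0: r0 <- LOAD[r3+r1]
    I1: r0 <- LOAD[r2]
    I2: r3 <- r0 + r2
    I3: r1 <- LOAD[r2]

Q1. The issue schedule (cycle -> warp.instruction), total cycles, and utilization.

cycle 0: W0.I0
cycle 1: W1.I0
cycle 2: idle
cycle 3: W0.I1
cycle 4: W0.I2
cycle 5: W1.I1
cycle 6: idle
cycle 7: W0.I3
cycle 8: W0.I4
cycle 9: W1.I2
cycle 10: W1.I3

Answer: 11 cycles, utilization 9/11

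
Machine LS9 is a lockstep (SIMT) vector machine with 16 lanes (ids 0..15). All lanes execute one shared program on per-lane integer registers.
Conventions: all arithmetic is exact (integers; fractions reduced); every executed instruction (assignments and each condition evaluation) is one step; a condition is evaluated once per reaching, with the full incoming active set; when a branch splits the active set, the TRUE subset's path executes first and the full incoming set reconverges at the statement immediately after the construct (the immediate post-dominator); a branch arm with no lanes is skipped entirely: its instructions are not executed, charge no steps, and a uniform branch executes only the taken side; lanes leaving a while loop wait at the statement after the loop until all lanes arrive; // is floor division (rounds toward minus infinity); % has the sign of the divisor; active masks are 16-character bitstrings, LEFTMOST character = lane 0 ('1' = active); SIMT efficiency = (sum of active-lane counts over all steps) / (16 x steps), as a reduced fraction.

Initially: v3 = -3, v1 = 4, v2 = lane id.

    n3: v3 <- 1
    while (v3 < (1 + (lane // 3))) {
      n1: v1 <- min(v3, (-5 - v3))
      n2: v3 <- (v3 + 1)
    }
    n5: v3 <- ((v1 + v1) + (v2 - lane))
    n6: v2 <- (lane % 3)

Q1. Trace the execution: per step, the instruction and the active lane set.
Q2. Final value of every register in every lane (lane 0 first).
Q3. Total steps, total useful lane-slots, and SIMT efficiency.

step 0: v3 <- 1                      1111111111111111
step 1: eval (v3 < (1 + (lane // 3))) 1111111111111111
step 2: v1 <- min(v3, (-5 - v3))     0001111111111111
step 3: v3 <- (v3 + 1)               0001111111111111
step 4: eval (v3 < (1 + (lane // 3))) 0001111111111111
step 5: v1 <- min(v3, (-5 - v3))     0000001111111111
step 6: v3 <- (v3 + 1)               0000001111111111
step 7: eval (v3 < (1 + (lane // 3))) 0000001111111111
step 8: v1 <- min(v3, (-5 - v3))     0000000001111111
step 9: v3 <- (v3 + 1)               0000000001111111
step 10: eval (v3 < (1 + (lane // 3))) 0000000001111111
step 11: v1 <- min(v3, (-5 - v3))     0000000000001111
step 12: v3 <- (v3 + 1)               0000000000001111
step 13: eval (v3 < (1 + (lane // 3))) 0000000000001111
step 14: v1 <- min(v3, (-5 - v3))     0000000000000001
step 15: v3 <- (v3 + 1)               0000000000000001
step 16: eval (v3 < (1 + (lane // 3))) 0000000000000001
step 17: v3 <- ((v1 + v1) + (v2 - lane)) 1111111111111111
step 18: v2 <- (lane % 3)             1111111111111111

Answer: 19 steps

v3: 8,8,8,-12,-12,-12,-14,-14,-14,-16,-16,-16,-18,-18,-18,-20
v1: 4,4,4,-6,-6,-6,-7,-7,-7,-8,-8,-8,-9,-9,-9,-10
v2: 0,1,2,0,1,2,0,1,2,0,1,2,0,1,2,0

steps = 19; useful = 169; efficiency = 169/304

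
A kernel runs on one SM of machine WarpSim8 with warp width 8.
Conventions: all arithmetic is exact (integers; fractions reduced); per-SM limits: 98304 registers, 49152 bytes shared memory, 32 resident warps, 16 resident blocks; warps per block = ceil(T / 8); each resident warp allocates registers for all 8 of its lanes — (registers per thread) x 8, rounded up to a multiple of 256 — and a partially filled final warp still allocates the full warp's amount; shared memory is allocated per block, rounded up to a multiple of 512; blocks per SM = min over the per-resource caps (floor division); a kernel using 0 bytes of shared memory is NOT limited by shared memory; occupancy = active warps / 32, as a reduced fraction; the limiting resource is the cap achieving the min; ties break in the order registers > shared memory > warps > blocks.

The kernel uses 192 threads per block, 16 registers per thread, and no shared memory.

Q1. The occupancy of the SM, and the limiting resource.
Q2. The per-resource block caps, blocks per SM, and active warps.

Answer: occupancy 3/4, limited by warps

registers: 16 blocks
shared memory: no limit (kernel uses none)
warps: 1 block
blocks: 16 blocks

Answer: 1 block, 24 active warps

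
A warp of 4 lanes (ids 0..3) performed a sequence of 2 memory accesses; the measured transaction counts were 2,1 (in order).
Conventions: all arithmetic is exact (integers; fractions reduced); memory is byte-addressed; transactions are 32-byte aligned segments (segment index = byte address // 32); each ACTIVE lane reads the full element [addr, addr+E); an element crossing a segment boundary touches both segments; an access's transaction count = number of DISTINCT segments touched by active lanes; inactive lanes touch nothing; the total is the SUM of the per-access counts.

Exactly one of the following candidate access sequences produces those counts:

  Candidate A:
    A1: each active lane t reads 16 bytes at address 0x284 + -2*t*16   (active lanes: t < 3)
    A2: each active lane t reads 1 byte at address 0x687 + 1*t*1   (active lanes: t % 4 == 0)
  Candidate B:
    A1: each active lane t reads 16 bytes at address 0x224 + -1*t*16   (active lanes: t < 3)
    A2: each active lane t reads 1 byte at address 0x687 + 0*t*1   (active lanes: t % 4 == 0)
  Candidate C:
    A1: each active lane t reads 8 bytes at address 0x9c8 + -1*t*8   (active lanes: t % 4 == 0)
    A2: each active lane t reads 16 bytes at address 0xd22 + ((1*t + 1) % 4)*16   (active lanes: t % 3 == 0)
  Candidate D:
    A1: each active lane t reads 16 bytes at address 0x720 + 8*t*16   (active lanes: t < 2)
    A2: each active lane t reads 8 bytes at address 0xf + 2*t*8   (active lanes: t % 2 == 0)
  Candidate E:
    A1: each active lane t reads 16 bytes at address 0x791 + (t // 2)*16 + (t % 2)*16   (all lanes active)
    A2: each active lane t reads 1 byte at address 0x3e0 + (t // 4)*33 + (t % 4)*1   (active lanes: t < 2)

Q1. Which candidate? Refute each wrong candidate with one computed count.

A: A1 gives 3 transactions, not 2
C: A1 gives 1 transaction, not 2
D: A2 gives 2 transactions, not 1
E: A1 gives 3 transactions, not 2
B: all counts match (2,1)

Answer: B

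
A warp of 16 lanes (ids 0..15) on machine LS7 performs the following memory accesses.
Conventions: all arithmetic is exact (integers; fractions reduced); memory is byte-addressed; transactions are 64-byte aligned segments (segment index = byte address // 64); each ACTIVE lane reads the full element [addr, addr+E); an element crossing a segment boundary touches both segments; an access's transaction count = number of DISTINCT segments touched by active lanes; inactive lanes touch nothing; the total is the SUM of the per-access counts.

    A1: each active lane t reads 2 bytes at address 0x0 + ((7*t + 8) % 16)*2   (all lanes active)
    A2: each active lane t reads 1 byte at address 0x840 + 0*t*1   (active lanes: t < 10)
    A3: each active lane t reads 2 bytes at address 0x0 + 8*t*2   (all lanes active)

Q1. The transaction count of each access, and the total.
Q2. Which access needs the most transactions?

A1: 1 transaction
A2: 1 transaction
A3: 4 transactions

Answer: 1,1,4; total 6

Answer: A3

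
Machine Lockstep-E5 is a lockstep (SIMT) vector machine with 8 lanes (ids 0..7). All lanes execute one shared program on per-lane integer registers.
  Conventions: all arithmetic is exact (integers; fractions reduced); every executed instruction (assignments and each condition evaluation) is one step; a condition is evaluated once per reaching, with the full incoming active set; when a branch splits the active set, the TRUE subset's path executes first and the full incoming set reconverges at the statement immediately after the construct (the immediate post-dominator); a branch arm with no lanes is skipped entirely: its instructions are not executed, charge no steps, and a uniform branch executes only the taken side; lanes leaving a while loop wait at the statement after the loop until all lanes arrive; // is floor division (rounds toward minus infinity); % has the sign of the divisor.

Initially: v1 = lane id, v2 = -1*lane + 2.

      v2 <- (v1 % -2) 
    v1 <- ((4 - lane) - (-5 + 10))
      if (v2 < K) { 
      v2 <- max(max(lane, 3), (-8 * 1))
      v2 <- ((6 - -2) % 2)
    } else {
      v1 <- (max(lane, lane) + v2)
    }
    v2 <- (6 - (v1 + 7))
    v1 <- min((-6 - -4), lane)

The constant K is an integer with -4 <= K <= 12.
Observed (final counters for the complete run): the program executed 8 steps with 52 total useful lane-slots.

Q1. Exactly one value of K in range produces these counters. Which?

Answer: K = 0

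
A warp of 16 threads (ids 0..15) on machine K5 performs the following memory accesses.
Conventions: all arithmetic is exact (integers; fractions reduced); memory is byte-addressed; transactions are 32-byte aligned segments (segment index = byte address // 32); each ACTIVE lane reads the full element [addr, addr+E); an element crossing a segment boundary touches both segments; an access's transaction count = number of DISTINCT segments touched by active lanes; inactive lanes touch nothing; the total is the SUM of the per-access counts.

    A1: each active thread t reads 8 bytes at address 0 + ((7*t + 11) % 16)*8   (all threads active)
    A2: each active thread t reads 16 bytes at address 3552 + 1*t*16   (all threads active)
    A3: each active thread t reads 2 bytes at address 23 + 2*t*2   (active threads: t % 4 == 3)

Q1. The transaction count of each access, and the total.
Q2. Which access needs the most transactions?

A1: 4 transactions
A2: 8 transactions
A3: 2 transactions

Answer: 4,8,2; total 14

Answer: A2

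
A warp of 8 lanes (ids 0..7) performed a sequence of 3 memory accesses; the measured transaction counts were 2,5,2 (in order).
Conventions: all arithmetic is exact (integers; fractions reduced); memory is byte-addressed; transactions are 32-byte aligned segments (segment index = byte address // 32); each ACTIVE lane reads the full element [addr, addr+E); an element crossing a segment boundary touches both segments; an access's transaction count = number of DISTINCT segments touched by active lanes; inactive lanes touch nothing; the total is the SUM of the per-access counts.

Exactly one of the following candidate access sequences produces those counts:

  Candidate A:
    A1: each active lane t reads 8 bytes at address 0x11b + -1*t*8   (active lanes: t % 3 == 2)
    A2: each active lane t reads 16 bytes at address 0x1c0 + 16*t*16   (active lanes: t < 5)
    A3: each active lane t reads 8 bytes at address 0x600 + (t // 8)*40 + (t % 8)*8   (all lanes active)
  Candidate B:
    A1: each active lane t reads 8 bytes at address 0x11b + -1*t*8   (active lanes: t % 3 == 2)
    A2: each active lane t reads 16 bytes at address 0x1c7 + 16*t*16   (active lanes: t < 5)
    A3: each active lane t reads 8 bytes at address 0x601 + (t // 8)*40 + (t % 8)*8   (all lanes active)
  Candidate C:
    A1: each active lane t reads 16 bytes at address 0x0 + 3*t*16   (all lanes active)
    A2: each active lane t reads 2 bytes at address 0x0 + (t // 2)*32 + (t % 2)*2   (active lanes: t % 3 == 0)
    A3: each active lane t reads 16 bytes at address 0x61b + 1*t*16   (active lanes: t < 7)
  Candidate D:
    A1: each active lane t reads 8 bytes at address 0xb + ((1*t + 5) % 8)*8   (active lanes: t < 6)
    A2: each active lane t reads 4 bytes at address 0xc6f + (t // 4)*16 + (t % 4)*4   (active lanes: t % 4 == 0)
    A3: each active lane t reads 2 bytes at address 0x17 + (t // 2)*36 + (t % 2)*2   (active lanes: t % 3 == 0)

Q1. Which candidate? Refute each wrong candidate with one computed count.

B: A3 gives 3 transactions, not 2
C: A1 gives 8 transactions, not 2
D: A1 gives 3 transactions, not 2
A: all counts match (2,5,2)

Answer: A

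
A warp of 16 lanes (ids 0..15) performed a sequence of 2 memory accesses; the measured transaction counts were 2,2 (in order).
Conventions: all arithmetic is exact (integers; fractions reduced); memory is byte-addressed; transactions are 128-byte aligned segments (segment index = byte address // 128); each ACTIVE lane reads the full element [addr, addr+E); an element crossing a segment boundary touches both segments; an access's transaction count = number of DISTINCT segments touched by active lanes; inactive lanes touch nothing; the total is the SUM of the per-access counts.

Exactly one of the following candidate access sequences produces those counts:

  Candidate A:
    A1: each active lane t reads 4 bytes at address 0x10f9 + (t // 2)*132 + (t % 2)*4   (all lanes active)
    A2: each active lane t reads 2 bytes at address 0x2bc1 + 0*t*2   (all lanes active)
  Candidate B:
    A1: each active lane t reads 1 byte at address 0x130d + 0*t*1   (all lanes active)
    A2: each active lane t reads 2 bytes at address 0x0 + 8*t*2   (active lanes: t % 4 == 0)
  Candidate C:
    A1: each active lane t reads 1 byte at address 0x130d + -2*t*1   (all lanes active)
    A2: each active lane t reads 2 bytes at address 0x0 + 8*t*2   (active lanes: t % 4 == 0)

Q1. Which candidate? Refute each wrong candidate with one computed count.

A: A1 gives 9 transactions, not 2
B: A1 gives 1 transaction, not 2
C: all counts match (2,2)

Answer: C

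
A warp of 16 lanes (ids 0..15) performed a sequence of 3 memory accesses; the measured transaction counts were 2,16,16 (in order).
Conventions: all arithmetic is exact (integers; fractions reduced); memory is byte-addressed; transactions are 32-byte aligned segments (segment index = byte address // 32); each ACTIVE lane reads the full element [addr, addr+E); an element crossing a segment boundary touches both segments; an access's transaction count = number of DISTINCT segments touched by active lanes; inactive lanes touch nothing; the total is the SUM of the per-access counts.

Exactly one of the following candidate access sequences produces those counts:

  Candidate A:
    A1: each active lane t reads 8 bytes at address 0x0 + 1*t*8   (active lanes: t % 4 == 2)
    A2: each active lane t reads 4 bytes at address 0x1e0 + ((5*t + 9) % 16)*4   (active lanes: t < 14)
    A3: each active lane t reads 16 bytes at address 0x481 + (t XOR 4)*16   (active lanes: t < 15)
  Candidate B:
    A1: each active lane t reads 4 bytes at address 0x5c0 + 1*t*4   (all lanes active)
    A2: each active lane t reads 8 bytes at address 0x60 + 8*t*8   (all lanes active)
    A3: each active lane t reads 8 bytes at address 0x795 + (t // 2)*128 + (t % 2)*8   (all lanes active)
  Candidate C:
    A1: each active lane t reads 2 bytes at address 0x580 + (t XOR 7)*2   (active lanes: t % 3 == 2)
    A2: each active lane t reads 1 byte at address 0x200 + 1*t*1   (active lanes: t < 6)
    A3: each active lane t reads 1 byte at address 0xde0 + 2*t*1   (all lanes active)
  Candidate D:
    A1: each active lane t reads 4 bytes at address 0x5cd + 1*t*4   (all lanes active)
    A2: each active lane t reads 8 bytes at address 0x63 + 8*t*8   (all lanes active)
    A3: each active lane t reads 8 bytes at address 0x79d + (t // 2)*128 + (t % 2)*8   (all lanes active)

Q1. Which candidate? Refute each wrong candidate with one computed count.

A: A1 gives 4 transactions, not 2
C: A1 gives 1 transaction, not 2
D: A1 gives 3 transactions, not 2
B: all counts match (2,16,16)

Answer: B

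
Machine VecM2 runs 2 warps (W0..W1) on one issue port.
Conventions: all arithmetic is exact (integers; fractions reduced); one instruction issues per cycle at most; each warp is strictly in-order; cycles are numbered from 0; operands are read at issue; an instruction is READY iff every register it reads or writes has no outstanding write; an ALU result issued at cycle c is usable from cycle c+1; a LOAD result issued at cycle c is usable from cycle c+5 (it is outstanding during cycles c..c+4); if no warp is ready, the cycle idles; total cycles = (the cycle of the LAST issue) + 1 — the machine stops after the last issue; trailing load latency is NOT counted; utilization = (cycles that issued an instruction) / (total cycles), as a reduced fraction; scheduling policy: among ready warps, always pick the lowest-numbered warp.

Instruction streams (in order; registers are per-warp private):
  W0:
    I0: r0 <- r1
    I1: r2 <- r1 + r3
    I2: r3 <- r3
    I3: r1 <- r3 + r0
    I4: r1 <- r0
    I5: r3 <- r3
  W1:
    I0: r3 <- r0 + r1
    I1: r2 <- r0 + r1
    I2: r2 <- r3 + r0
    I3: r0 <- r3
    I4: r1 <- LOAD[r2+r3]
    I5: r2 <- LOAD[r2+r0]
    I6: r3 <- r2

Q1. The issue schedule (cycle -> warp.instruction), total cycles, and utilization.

cycle 0: W0.I0
cycle 1: W0.I1
cycle 2: W0.I2
cycle 3: W0.I3
cycle 4: W0.I4
cycle 5: W0.I5
cycle 6: W1.I0
cycle 7: W1.I1
cycle 8: W1.I2
cycle 9: W1.I3
cycle 10: W1.I4
cycle 11: W1.I5
cycle 12: idle
cycle 13: idle
cycle 14: idle
cycle 15: idle
cycle 16: W1.I6

Answer: 17 cycles, utilization 13/17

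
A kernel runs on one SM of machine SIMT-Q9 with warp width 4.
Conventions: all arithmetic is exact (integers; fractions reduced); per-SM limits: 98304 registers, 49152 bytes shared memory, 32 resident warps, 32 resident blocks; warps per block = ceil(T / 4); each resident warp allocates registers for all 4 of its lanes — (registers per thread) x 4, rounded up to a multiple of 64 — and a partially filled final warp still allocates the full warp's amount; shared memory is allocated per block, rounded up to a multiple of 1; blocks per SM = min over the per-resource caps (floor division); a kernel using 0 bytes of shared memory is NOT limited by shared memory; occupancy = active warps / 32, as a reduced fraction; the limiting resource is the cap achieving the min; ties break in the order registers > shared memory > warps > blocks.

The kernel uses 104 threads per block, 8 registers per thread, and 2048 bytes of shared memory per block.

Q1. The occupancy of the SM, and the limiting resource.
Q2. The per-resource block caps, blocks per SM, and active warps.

Answer: occupancy 13/16, limited by warps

registers: 59 blocks
shared memory: 24 blocks
warps: 1 block
blocks: 32 blocks

Answer: 1 block, 26 active warps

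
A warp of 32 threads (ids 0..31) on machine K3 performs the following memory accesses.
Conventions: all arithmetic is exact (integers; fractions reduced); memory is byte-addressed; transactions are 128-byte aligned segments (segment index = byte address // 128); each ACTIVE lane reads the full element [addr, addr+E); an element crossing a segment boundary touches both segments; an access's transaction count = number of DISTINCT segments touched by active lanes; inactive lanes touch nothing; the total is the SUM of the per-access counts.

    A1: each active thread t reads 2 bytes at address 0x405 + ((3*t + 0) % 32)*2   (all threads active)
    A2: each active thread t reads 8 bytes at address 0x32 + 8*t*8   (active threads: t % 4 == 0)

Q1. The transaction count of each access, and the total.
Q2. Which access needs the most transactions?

A1: 1 transaction
A2: 8 transactions

Answer: 1,8; total 9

Answer: A2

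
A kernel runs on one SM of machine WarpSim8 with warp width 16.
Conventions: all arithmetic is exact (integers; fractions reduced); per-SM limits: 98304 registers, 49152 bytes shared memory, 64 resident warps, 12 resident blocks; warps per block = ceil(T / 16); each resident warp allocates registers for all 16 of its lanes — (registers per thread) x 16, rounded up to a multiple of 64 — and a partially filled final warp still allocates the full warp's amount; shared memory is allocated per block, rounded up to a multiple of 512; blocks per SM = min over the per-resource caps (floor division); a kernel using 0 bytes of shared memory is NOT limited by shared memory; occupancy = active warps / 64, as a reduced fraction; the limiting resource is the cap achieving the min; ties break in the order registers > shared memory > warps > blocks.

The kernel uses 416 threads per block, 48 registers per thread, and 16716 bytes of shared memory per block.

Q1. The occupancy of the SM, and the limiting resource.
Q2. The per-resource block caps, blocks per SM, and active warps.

Answer: occupancy 13/16, limited by shared memory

registers: 4 blocks
shared memory: 2 blocks
warps: 2 blocks
blocks: 12 blocks

Answer: 2 blocks, 52 active warps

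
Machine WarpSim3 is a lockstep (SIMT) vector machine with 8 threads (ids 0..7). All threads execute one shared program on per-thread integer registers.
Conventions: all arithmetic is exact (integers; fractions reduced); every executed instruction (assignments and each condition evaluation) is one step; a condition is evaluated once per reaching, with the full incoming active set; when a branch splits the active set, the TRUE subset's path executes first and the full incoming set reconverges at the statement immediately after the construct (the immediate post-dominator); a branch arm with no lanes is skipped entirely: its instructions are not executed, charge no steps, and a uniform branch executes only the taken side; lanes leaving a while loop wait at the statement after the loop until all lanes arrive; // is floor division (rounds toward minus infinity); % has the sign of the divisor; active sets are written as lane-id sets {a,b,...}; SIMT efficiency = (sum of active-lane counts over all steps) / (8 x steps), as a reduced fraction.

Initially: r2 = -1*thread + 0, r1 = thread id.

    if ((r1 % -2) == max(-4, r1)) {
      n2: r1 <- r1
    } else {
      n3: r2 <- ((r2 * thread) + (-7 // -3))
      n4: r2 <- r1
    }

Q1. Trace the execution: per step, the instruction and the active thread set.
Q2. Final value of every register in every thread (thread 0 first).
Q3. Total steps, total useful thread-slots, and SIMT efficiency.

step 0: eval ((r1 % -2) == max(-4, r1)) {0,1,2,3,4,5,6,7}
step 1: r1 <- r1                     {0}
step 2: r2 <- ((r2 * thread) + (-7 // -3)) {1,2,3,4,5,6,7}
step 3: r2 <- r1                     {1,2,3,4,5,6,7}

Answer: 4 steps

r2: 0,1,2,3,4,5,6,7
r1: 0,1,2,3,4,5,6,7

steps = 4; useful = 23; efficiency = 23/32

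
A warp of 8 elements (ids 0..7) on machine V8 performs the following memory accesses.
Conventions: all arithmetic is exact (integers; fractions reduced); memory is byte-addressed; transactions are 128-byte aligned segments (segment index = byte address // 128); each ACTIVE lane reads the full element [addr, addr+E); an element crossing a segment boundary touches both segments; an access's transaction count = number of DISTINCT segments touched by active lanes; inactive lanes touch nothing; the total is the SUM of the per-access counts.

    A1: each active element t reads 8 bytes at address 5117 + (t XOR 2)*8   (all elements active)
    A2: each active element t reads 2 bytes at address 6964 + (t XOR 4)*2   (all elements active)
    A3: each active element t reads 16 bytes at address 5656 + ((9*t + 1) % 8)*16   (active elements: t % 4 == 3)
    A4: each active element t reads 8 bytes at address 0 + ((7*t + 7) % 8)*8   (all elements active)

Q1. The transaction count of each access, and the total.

A1: 2 transactions
A2: 1 transaction
A3: 1 transaction
A4: 1 transaction

Answer: 2,1,1,1; total 5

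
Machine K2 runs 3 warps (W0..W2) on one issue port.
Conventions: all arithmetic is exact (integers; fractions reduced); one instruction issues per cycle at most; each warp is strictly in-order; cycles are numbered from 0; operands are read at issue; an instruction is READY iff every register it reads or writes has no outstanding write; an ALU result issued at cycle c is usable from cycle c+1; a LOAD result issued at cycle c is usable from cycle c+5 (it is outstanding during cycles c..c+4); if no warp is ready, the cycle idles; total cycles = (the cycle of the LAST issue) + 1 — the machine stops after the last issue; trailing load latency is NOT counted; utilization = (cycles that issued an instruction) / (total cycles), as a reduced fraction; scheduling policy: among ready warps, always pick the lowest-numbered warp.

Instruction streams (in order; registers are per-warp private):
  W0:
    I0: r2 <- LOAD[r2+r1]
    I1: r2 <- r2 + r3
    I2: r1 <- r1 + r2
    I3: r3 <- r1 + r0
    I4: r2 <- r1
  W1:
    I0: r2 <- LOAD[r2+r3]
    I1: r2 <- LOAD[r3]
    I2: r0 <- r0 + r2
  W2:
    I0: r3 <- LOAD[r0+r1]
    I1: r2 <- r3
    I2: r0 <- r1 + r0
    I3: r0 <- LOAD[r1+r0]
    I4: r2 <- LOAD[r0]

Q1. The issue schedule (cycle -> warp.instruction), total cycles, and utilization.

cycle 0: W0.I0
cycle 1: W1.I0
cycle 2: W2.I0
cycle 3: idle
cycle 4: idle
cycle 5: W0.I1
cycle 6: W0.I2
cycle 7: W0.I3
cycle 8: W0.I4
cycle 9: W1.I1
cycle 10: W2.I1
cycle 11: W2.I2
cycle 12: W2.I3
cycle 13: idle
cycle 14: W1.I2
cycle 15: idle
cycle 16: idle
cycle 17: W2.I4

Answer: 18 cycles, utilization 13/18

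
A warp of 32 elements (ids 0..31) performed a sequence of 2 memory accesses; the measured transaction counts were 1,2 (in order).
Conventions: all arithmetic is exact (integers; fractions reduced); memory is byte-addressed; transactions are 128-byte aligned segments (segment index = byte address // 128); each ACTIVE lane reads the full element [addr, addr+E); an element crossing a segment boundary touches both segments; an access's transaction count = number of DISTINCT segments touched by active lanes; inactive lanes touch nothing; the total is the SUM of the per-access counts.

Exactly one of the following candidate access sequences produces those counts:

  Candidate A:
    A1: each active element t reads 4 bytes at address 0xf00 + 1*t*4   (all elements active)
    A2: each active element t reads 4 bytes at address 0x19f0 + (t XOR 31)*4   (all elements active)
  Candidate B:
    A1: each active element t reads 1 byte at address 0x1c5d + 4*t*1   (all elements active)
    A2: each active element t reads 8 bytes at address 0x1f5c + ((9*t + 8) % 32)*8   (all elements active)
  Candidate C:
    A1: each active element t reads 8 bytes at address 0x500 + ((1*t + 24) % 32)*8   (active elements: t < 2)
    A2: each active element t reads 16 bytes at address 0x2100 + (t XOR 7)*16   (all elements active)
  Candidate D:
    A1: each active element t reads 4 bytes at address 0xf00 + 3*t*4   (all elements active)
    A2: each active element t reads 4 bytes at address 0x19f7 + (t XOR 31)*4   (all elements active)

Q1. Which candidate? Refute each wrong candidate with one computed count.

B: A1 gives 2 transactions, not 1
C: A2 gives 4 transactions, not 2
D: A1 gives 3 transactions, not 1
A: all counts match (1,2)

Answer: A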